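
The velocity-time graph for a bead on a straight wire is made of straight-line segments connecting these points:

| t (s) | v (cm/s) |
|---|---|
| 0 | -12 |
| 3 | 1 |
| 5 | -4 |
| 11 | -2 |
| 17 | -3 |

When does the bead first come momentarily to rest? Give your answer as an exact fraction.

t = 36/13 s

v changes sign on 0–3 s (from -12 to 1); the graph is linear there, so v = 0 at t = 0 + (12)·(3 − 0)/(1 − -12) = 36/13 s.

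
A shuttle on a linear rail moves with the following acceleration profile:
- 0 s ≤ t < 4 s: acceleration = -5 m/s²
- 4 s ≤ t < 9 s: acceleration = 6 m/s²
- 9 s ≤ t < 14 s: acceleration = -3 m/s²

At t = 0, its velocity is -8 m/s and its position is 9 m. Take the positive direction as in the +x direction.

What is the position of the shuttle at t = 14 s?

-155.5 m

On each constant-a segment, Δv = aΔt and Δx = v₀Δt + ½aΔt²; chain segment to segment.
0–4 s: v starts -8 m/s; Δx = -8·4 + ½·-5·4² = -72 m; v ends -28 m/s.
4–9 s: v starts -28 m/s; Δx = -28·5 + ½·6·5² = -65 m; v ends 2 m/s.
9–14 s: v starts 2 m/s; Δx = 2·5 + ½·-3·5² = -27.5 m; v ends -13 m/s.
x(14) = 9 + Σ Δx = -155.5 m.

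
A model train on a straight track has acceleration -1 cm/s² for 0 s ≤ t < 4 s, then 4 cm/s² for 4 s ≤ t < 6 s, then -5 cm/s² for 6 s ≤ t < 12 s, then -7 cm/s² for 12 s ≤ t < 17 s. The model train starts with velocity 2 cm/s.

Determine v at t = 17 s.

-59 cm/s

Δv equals the area under the a-t graph; then v = v₀ + Δv.
0–4 s: -1 × 4 = -4 cm/s
4–6 s: 4 × 2 = 8 cm/s
6–12 s: -5 × 6 = -30 cm/s
12–17 s: -7 × 5 = -35 cm/s
Δv = -61 cm/s, so v(17) = 2 + (-61) = -59 cm/s.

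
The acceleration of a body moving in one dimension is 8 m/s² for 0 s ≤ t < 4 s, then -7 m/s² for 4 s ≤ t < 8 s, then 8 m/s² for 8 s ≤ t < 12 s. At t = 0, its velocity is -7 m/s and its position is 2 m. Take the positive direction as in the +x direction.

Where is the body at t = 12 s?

On each constant-a segment, Δv = aΔt and Δx = v₀Δt + ½aΔt²; chain segment to segment.
0–4 s: v starts -7 m/s; Δx = -7·4 + ½·8·4² = 36 m; v ends 25 m/s.
4–8 s: v starts 25 m/s; Δx = 25·4 + ½·-7·4² = 44 m; v ends -3 m/s.
8–12 s: v starts -3 m/s; Δx = -3·4 + ½·8·4² = 52 m; v ends 29 m/s.
x(12) = 2 + Σ Δx = 134 m.

134 m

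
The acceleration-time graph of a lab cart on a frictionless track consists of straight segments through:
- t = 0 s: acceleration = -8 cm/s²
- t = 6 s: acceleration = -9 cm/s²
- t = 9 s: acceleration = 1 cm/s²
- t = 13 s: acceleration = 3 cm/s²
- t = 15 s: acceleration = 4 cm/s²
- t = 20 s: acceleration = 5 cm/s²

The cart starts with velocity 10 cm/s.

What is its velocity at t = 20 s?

-15.5 cm/s

Δv equals the area under the a-t graph; then v = v₀ + Δv.
0–6 s: ½(-8 + -9)(6) = -51 cm/s
6–9 s: ½(-9 + 1)(3) = -12 cm/s
9–13 s: ½(1 + 3)(4) = 8 cm/s
13–15 s: ½(3 + 4)(2) = 7 cm/s
15–20 s: ½(4 + 5)(5) = 22.5 cm/s
Δv = -25.5 cm/s, so v(20) = 10 + (-25.5) = -15.5 cm/s.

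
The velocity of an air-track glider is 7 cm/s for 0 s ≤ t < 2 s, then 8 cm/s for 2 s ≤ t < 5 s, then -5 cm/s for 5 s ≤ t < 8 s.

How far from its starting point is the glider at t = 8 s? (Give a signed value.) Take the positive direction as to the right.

23 cm

Net displacement equals the area under the velocity-time graph (areas below the axis count negative).
0–2 s: 7 × 2 = 14 cm
2–5 s: 8 × 3 = 24 cm
5–8 s: -5 × 3 = -15 cm
Net displacement = 23 cm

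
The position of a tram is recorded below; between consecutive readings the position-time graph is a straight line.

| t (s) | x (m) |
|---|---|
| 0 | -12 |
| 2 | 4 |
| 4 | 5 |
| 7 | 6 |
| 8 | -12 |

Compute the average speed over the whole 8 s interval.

4.5 m/s

Average speed = (total path length)/(elapsed time); on a piecewise-linear x-t graph the path length is Σ|Δx|.
0–2 s: |Δx| = |4 − -12| = 16 m
2–4 s: |Δx| = |5 − 4| = 1 m
4–7 s: |Δx| = |6 − 5| = 1 m
7–8 s: |Δx| = |-12 − 6| = 18 m
Total path = 36 m; average speed = 36/8 = 4.5 m/s.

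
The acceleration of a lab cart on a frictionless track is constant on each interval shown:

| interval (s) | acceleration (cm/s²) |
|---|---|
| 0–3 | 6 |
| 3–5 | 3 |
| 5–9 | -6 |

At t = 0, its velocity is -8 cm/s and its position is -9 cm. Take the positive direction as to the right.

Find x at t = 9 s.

36 cm

On each constant-a segment, Δv = aΔt and Δx = v₀Δt + ½aΔt²; chain segment to segment.
0–3 s: v starts -8 cm/s; Δx = -8·3 + ½·6·3² = 3 cm; v ends 10 cm/s.
3–5 s: v starts 10 cm/s; Δx = 10·2 + ½·3·2² = 26 cm; v ends 16 cm/s.
5–9 s: v starts 16 cm/s; Δx = 16·4 + ½·-6·4² = 16 cm; v ends -8 cm/s.
x(9) = -9 + Σ Δx = 36 cm.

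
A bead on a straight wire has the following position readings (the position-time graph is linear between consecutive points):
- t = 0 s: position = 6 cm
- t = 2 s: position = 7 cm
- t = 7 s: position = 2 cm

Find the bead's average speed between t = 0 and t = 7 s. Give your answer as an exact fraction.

Average speed = (total path length)/(elapsed time); on a piecewise-linear x-t graph the path length is Σ|Δx|.
0–2 s: |Δx| = |7 − 6| = 1 cm
2–7 s: |Δx| = |2 − 7| = 5 cm
Total path = 6 cm; average speed = 6/7 = 6/7 cm/s.

6/7 cm/s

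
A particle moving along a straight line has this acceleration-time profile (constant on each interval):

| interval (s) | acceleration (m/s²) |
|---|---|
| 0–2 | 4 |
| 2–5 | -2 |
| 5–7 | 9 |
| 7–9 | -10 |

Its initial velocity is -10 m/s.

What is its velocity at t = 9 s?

-10 m/s

Δv equals the area under the a-t graph; then v = v₀ + Δv.
0–2 s: 4 × 2 = 8 m/s
2–5 s: -2 × 3 = -6 m/s
5–7 s: 9 × 2 = 18 m/s
7–9 s: -10 × 2 = -20 m/s
Δv = 0 m/s, so v(9) = -10 + (0) = -10 m/s.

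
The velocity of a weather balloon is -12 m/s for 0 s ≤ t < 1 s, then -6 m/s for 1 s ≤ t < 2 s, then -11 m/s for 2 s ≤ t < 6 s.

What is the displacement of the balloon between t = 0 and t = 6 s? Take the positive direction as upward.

-62 m

Displacement is the signed area under the v-t curve.
0–1 s: -12 × 1 = -12 m
1–2 s: -6 × 1 = -6 m
2–6 s: -11 × 4 = -44 m
Net displacement = -62 m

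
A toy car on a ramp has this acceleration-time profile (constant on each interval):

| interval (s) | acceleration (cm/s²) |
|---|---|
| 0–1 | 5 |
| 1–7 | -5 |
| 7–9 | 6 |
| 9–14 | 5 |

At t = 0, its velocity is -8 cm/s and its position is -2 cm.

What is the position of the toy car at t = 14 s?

On each constant-a segment, Δv = aΔt and Δx = v₀Δt + ½aΔt²; chain segment to segment.
0–1 s: v starts -8 cm/s; Δx = -8·1 + ½·5·1² = -5.5 cm; v ends -3 cm/s.
1–7 s: v starts -3 cm/s; Δx = -3·6 + ½·-5·6² = -108 cm; v ends -33 cm/s.
7–9 s: v starts -33 cm/s; Δx = -33·2 + ½·6·2² = -54 cm; v ends -21 cm/s.
9–14 s: v starts -21 cm/s; Δx = -21·5 + ½·5·5² = -42.5 cm; v ends 4 cm/s.
x(14) = -2 + Σ Δx = -212 cm.

-212 cm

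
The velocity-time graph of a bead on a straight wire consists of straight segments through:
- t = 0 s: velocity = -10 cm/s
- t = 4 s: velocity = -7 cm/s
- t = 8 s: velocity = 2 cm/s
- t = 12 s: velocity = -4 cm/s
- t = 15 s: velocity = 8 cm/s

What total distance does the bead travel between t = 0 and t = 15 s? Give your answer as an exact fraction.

562/9 cm

Total distance travelled is ∫|v| dt — sum the magnitudes of each area piece.
0–4 s: |½(-10 + -7)(4)| = 34 cm
4–8 s: v = 0 at t = 64/9 s; triangle areas 98/9 + 8/9 = 106/9 cm
8–12 s: v = 0 at t = 28/3 s; triangle areas 4/3 + 16/3 = 20/3 cm
12–15 s: v = 0 at t = 13 s; triangle areas 2 + 8 = 10 cm
Total distance = 562/9 cm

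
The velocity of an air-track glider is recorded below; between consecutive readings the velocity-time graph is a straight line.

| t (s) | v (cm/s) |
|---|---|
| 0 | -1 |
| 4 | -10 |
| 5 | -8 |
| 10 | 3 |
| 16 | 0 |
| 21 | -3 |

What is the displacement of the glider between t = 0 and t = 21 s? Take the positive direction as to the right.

Displacement is the signed area under the v-t curve.
0–4 s: ½(-1 + -10)(4) = -22 cm
4–5 s: ½(-10 + -8)(1) = -9 cm
5–10 s: ½(-8 + 3)(5) = -12.5 cm
10–16 s: ½(3 + 0)(6) = 9 cm
16–21 s: ½(0 + -3)(5) = -7.5 cm
Net displacement = -42 cm

-42 cm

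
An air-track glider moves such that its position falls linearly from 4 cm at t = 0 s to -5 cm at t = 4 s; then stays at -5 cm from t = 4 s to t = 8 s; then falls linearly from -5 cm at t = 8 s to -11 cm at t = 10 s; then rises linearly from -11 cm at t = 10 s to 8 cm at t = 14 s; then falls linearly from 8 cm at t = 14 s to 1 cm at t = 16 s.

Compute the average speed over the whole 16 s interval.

2.5625 cm/s

Average speed = (total path length)/(elapsed time); on a piecewise-linear x-t graph the path length is Σ|Δx|.
0–4 s: |Δx| = |-5 − 4| = 9 cm
4–8 s: |Δx| = |-5 − -5| = 0 cm
8–10 s: |Δx| = |-11 − -5| = 6 cm
10–14 s: |Δx| = |8 − -11| = 19 cm
14–16 s: |Δx| = |1 − 8| = 7 cm
Total path = 41 cm; average speed = 41/16 = 2.5625 cm/s.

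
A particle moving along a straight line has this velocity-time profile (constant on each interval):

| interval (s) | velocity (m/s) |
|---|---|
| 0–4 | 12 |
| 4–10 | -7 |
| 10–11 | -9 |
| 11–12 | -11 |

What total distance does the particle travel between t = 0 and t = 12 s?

110 m

Distance (not displacement) is the total path length: add the absolute areas under v-t.
0–4 s: |12| × 4 = 48 m
4–10 s: |-7| × 6 = 42 m
10–11 s: |-9| × 1 = 9 m
11–12 s: |-11| × 1 = 11 m
Total distance = 110 m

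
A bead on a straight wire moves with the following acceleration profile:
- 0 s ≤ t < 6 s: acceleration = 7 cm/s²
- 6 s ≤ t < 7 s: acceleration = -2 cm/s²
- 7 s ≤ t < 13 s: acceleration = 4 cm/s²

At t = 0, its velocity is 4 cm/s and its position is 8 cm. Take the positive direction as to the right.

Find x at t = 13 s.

539 cm

On each constant-a segment, Δv = aΔt and Δx = v₀Δt + ½aΔt²; chain segment to segment.
0–6 s: v starts 4 cm/s; Δx = 4·6 + ½·7·6² = 150 cm; v ends 46 cm/s.
6–7 s: v starts 46 cm/s; Δx = 46·1 + ½·-2·1² = 45 cm; v ends 44 cm/s.
7–13 s: v starts 44 cm/s; Δx = 44·6 + ½·4·6² = 336 cm; v ends 68 cm/s.
x(13) = 8 + Σ Δx = 539 cm.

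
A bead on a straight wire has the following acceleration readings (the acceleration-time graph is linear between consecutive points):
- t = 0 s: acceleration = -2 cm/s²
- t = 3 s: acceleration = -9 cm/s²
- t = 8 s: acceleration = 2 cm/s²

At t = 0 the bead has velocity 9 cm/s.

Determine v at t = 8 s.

Δv equals the area under the a-t graph; then v = v₀ + Δv.
0–3 s: ½(-2 + -9)(3) = -16.5 cm/s
3–8 s: ½(-9 + 2)(5) = -17.5 cm/s
Δv = -34 cm/s, so v(8) = 9 + (-34) = -25 cm/s.

-25 cm/s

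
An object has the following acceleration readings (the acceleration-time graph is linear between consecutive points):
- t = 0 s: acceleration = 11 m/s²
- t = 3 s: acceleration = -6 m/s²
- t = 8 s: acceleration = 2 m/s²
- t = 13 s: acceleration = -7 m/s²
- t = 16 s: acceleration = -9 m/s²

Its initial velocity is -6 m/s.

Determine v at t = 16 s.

-45 m/s

Δv equals the area under the a-t graph; then v = v₀ + Δv.
0–3 s: ½(11 + -6)(3) = 7.5 m/s
3–8 s: ½(-6 + 2)(5) = -10 m/s
8–13 s: ½(2 + -7)(5) = -12.5 m/s
13–16 s: ½(-7 + -9)(3) = -24 m/s
Δv = -39 m/s, so v(16) = -6 + (-39) = -45 m/s.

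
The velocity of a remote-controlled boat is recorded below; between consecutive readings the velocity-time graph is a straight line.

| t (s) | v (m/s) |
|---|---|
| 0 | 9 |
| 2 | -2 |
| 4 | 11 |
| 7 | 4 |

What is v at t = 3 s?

On 2–4 s the graph is linear from -2 to 11 m/s: v(3) = -2 + (11 − -2)·(3 − 2)/(4 − 2) = 4.5 m/s.

4.5 m/s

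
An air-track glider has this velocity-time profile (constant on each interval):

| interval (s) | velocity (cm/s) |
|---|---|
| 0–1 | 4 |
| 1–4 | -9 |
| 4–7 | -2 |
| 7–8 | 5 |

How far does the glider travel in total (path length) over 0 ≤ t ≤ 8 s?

Distance (not displacement) is the total path length: add the absolute areas under v-t.
0–1 s: |4| × 1 = 4 cm
1–4 s: |-9| × 3 = 27 cm
4–7 s: |-2| × 3 = 6 cm
7–8 s: |5| × 1 = 5 cm
Total distance = 42 cm

42 cm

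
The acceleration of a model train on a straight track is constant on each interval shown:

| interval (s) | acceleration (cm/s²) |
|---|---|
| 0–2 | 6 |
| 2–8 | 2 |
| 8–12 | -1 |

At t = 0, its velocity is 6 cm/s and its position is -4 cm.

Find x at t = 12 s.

276 cm

On each constant-a segment, Δv = aΔt and Δx = v₀Δt + ½aΔt²; chain segment to segment.
0–2 s: v starts 6 cm/s; Δx = 6·2 + ½·6·2² = 24 cm; v ends 18 cm/s.
2–8 s: v starts 18 cm/s; Δx = 18·6 + ½·2·6² = 144 cm; v ends 30 cm/s.
8–12 s: v starts 30 cm/s; Δx = 30·4 + ½·-1·4² = 112 cm; v ends 26 cm/s.
x(12) = -4 + Σ Δx = 276 cm.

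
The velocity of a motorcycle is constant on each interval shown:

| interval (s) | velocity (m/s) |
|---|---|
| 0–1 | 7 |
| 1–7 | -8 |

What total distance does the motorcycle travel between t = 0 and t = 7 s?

55 m

Total distance travelled is ∫|v| dt — sum the magnitudes of each area piece.
0–1 s: |7| × 1 = 7 m
1–7 s: |-8| × 6 = 48 m
Total distance = 55 m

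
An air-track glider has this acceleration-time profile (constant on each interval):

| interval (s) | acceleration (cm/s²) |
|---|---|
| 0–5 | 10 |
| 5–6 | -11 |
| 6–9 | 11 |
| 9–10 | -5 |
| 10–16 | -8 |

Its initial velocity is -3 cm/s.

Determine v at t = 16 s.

16 cm/s

Δv equals the area under the a-t graph; then v = v₀ + Δv.
0–5 s: 10 × 5 = 50 cm/s
5–6 s: -11 × 1 = -11 cm/s
6–9 s: 11 × 3 = 33 cm/s
9–10 s: -5 × 1 = -5 cm/s
10–16 s: -8 × 6 = -48 cm/s
Δv = 19 cm/s, so v(16) = -3 + (19) = 16 cm/s.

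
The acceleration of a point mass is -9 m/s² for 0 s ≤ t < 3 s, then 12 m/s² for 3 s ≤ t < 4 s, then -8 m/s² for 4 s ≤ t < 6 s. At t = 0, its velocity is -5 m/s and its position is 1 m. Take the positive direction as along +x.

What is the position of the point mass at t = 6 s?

On each constant-a segment, Δv = aΔt and Δx = v₀Δt + ½aΔt²; chain segment to segment.
0–3 s: v starts -5 m/s; Δx = -5·3 + ½·-9·3² = -55.5 m; v ends -32 m/s.
3–4 s: v starts -32 m/s; Δx = -32·1 + ½·12·1² = -26 m; v ends -20 m/s.
4–6 s: v starts -20 m/s; Δx = -20·2 + ½·-8·2² = -56 m; v ends -36 m/s.
x(6) = 1 + Σ Δx = -136.5 m.

-136.5 m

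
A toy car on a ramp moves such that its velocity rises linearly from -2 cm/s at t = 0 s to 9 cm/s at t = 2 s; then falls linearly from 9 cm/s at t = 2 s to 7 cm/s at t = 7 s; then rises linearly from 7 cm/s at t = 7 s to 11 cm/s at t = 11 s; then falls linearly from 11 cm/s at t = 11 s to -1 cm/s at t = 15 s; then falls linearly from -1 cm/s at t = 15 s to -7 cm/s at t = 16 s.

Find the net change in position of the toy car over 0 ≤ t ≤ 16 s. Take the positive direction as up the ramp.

Displacement is the signed area under the v-t curve.
0–2 s: ½(-2 + 9)(2) = 7 cm
2–7 s: ½(9 + 7)(5) = 40 cm
7–11 s: ½(7 + 11)(4) = 36 cm
11–15 s: ½(11 + -1)(4) = 20 cm
15–16 s: ½(-1 + -7)(1) = -4 cm
Net displacement = 99 cm

99 cm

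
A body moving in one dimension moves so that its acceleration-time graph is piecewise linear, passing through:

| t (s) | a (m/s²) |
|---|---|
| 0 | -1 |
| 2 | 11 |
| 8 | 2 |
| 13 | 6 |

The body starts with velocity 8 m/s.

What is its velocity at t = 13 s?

Δv equals the area under the a-t graph; then v = v₀ + Δv.
0–2 s: ½(-1 + 11)(2) = 10 m/s
2–8 s: ½(11 + 2)(6) = 39 m/s
8–13 s: ½(2 + 6)(5) = 20 m/s
Δv = 69 m/s, so v(13) = 8 + (69) = 77 m/s.

77 m/s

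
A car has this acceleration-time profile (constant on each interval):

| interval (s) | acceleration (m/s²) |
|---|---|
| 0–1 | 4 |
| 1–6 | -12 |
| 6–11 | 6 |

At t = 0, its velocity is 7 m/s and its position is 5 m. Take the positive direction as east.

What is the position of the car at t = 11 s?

-251 m

On each constant-a segment, Δv = aΔt and Δx = v₀Δt + ½aΔt²; chain segment to segment.
0–1 s: v starts 7 m/s; Δx = 7·1 + ½·4·1² = 9 m; v ends 11 m/s.
1–6 s: v starts 11 m/s; Δx = 11·5 + ½·-12·5² = -95 m; v ends -49 m/s.
6–11 s: v starts -49 m/s; Δx = -49·5 + ½·6·5² = -170 m; v ends -19 m/s.
x(11) = 5 + Σ Δx = -251 m.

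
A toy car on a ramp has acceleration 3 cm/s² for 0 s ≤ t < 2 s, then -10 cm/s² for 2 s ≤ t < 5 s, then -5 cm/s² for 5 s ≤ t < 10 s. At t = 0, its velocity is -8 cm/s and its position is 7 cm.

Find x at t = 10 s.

-276.5 cm

On each constant-a segment, Δv = aΔt and Δx = v₀Δt + ½aΔt²; chain segment to segment.
0–2 s: v starts -8 cm/s; Δx = -8·2 + ½·3·2² = -10 cm; v ends -2 cm/s.
2–5 s: v starts -2 cm/s; Δx = -2·3 + ½·-10·3² = -51 cm; v ends -32 cm/s.
5–10 s: v starts -32 cm/s; Δx = -32·5 + ½·-5·5² = -222.5 cm; v ends -57 cm/s.
x(10) = 7 + Σ Δx = -276.5 cm.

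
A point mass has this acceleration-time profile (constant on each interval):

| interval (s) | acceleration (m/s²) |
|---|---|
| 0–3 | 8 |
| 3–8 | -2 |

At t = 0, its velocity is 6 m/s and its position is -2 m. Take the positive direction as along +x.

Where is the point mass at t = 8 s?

On each constant-a segment, Δv = aΔt and Δx = v₀Δt + ½aΔt²; chain segment to segment.
0–3 s: v starts 6 m/s; Δx = 6·3 + ½·8·3² = 54 m; v ends 30 m/s.
3–8 s: v starts 30 m/s; Δx = 30·5 + ½·-2·5² = 125 m; v ends 20 m/s.
x(8) = -2 + Σ Δx = 177 m.

177 m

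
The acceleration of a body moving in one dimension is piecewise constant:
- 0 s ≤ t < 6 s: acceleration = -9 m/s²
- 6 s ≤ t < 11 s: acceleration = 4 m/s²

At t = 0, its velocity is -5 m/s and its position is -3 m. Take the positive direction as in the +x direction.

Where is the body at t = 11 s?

On each constant-a segment, Δv = aΔt and Δx = v₀Δt + ½aΔt²; chain segment to segment.
0–6 s: v starts -5 m/s; Δx = -5·6 + ½·-9·6² = -192 m; v ends -59 m/s.
6–11 s: v starts -59 m/s; Δx = -59·5 + ½·4·5² = -245 m; v ends -39 m/s.
x(11) = -3 + Σ Δx = -440 m.

-440 m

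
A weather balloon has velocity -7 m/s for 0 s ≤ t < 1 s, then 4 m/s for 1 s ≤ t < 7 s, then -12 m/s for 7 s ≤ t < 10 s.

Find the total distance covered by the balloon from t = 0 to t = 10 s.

Total distance travelled is ∫|v| dt — sum the magnitudes of each area piece.
0–1 s: |-7| × 1 = 7 m
1–7 s: |4| × 6 = 24 m
7–10 s: |-12| × 3 = 36 m
Total distance = 67 m

67 m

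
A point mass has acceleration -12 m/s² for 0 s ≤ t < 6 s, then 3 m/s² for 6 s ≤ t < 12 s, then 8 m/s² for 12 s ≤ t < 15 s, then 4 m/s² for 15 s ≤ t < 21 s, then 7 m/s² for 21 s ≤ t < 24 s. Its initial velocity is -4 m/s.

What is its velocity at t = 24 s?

11 m/s

Δv equals the area under the a-t graph; then v = v₀ + Δv.
0–6 s: -12 × 6 = -72 m/s
6–12 s: 3 × 6 = 18 m/s
12–15 s: 8 × 3 = 24 m/s
15–21 s: 4 × 6 = 24 m/s
21–24 s: 7 × 3 = 21 m/s
Δv = 15 m/s, so v(24) = -4 + (15) = 11 m/s.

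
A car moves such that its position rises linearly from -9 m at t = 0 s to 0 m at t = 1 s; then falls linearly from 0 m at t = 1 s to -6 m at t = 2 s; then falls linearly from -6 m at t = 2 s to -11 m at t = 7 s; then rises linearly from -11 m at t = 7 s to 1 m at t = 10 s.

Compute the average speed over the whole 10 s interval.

Average speed = (total path length)/(elapsed time); on a piecewise-linear x-t graph the path length is Σ|Δx|.
0–1 s: |Δx| = |0 − -9| = 9 m
1–2 s: |Δx| = |-6 − 0| = 6 m
2–7 s: |Δx| = |-11 − -6| = 5 m
7–10 s: |Δx| = |1 − -11| = 12 m
Total path = 32 m; average speed = 32/10 = 3.2 m/s.

3.2 m/s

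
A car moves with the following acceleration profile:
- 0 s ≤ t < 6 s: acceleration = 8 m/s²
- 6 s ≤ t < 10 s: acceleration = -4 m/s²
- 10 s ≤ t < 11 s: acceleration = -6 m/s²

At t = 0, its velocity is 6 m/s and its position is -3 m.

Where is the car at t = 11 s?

On each constant-a segment, Δv = aΔt and Δx = v₀Δt + ½aΔt²; chain segment to segment.
0–6 s: v starts 6 m/s; Δx = 6·6 + ½·8·6² = 180 m; v ends 54 m/s.
6–10 s: v starts 54 m/s; Δx = 54·4 + ½·-4·4² = 184 m; v ends 38 m/s.
10–11 s: v starts 38 m/s; Δx = 38·1 + ½·-6·1² = 35 m; v ends 32 m/s.
x(11) = -3 + Σ Δx = 396 m.

396 m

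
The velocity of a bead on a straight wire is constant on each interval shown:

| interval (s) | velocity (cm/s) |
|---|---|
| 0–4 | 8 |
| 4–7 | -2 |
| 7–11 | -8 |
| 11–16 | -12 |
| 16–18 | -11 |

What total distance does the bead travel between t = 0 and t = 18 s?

Distance (not displacement) is the total path length: add the absolute areas under v-t.
0–4 s: |8| × 4 = 32 cm
4–7 s: |-2| × 3 = 6 cm
7–11 s: |-8| × 4 = 32 cm
11–16 s: |-12| × 5 = 60 cm
16–18 s: |-11| × 2 = 22 cm
Total distance = 152 cm

152 cm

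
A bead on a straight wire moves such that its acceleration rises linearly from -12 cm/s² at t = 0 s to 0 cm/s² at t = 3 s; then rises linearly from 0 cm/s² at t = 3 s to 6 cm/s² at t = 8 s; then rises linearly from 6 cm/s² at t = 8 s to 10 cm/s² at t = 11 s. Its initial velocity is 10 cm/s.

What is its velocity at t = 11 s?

31 cm/s

Δv equals the area under the a-t graph; then v = v₀ + Δv.
0–3 s: ½(-12 + 0)(3) = -18 cm/s
3–8 s: ½(0 + 6)(5) = 15 cm/s
8–11 s: ½(6 + 10)(3) = 24 cm/s
Δv = 21 cm/s, so v(11) = 10 + (21) = 31 cm/s.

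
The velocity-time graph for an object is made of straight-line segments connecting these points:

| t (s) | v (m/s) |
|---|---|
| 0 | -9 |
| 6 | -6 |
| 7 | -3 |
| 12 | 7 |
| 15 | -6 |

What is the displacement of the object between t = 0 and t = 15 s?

Net displacement equals the area under the velocity-time graph (areas below the axis count negative).
0–6 s: ½(-9 + -6)(6) = -45 m
6–7 s: ½(-6 + -3)(1) = -4.5 m
7–12 s: ½(-3 + 7)(5) = 10 m
12–15 s: ½(7 + -6)(3) = 1.5 m
Net displacement = -38 m

-38 m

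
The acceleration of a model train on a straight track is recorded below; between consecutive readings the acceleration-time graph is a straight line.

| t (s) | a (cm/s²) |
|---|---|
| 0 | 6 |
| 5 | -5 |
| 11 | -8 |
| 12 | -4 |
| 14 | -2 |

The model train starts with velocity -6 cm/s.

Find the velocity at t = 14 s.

Δv equals the area under the a-t graph; then v = v₀ + Δv.
0–5 s: ½(6 + -5)(5) = 2.5 cm/s
5–11 s: ½(-5 + -8)(6) = -39 cm/s
11–12 s: ½(-8 + -4)(1) = -6 cm/s
12–14 s: ½(-4 + -2)(2) = -6 cm/s
Δv = -48.5 cm/s, so v(14) = -6 + (-48.5) = -54.5 cm/s.

-54.5 cm/s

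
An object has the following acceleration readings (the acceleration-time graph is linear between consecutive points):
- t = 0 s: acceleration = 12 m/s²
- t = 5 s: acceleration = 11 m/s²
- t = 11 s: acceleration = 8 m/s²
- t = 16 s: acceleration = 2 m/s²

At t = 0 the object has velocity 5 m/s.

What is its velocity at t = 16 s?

Δv equals the area under the a-t graph; then v = v₀ + Δv.
0–5 s: ½(12 + 11)(5) = 57.5 m/s
5–11 s: ½(11 + 8)(6) = 57 m/s
11–16 s: ½(8 + 2)(5) = 25 m/s
Δv = 139.5 m/s, so v(16) = 5 + (139.5) = 144.5 m/s.

144.5 m/s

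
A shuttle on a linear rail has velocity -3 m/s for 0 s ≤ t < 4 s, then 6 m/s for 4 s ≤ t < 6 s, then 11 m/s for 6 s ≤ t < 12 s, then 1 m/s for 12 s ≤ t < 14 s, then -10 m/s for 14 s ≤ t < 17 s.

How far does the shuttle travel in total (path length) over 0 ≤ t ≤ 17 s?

122 m

Total distance travelled is ∫|v| dt — sum the magnitudes of each area piece.
0–4 s: |-3| × 4 = 12 m
4–6 s: |6| × 2 = 12 m
6–12 s: |11| × 6 = 66 m
12–14 s: |1| × 2 = 2 m
14–17 s: |-10| × 3 = 30 m
Total distance = 122 m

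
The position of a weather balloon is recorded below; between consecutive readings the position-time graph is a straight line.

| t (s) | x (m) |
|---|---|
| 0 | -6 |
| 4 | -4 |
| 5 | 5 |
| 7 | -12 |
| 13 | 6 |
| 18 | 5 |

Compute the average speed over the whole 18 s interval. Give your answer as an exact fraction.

47/18 m/s

Average speed = (total path length)/(elapsed time); on a piecewise-linear x-t graph the path length is Σ|Δx|.
0–4 s: |Δx| = |-4 − -6| = 2 m
4–5 s: |Δx| = |5 − -4| = 9 m
5–7 s: |Δx| = |-12 − 5| = 17 m
7–13 s: |Δx| = |6 − -12| = 18 m
13–18 s: |Δx| = |5 − 6| = 1 m
Total path = 47 m; average speed = 47/18 = 47/18 m/s.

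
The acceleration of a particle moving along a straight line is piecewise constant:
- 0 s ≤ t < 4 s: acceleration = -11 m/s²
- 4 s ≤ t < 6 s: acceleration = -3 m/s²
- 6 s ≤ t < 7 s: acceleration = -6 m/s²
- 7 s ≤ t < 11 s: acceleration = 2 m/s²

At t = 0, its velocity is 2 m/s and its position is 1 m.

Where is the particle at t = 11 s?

-420 m

On each constant-a segment, Δv = aΔt and Δx = v₀Δt + ½aΔt²; chain segment to segment.
0–4 s: v starts 2 m/s; Δx = 2·4 + ½·-11·4² = -80 m; v ends -42 m/s.
4–6 s: v starts -42 m/s; Δx = -42·2 + ½·-3·2² = -90 m; v ends -48 m/s.
6–7 s: v starts -48 m/s; Δx = -48·1 + ½·-6·1² = -51 m; v ends -54 m/s.
7–11 s: v starts -54 m/s; Δx = -54·4 + ½·2·4² = -200 m; v ends -46 m/s.
x(11) = 1 + Σ Δx = -420 m.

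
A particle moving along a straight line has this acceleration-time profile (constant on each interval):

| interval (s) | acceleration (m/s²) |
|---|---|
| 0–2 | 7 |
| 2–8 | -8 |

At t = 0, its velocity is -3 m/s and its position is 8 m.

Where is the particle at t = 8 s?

-62 m

On each constant-a segment, Δv = aΔt and Δx = v₀Δt + ½aΔt²; chain segment to segment.
0–2 s: v starts -3 m/s; Δx = -3·2 + ½·7·2² = 8 m; v ends 11 m/s.
2–8 s: v starts 11 m/s; Δx = 11·6 + ½·-8·6² = -78 m; v ends -37 m/s.
x(8) = 8 + Σ Δx = -62 m.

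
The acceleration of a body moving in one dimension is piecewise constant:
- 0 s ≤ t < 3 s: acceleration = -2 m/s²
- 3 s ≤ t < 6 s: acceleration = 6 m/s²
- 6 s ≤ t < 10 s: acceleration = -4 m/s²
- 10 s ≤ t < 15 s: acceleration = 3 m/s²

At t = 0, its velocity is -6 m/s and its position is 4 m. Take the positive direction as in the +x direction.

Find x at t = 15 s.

-52.5 m

On each constant-a segment, Δv = aΔt and Δx = v₀Δt + ½aΔt²; chain segment to segment.
0–3 s: v starts -6 m/s; Δx = -6·3 + ½·-2·3² = -27 m; v ends -12 m/s.
3–6 s: v starts -12 m/s; Δx = -12·3 + ½·6·3² = -9 m; v ends 6 m/s.
6–10 s: v starts 6 m/s; Δx = 6·4 + ½·-4·4² = -8 m; v ends -10 m/s.
10–15 s: v starts -10 m/s; Δx = -10·5 + ½·3·5² = -12.5 m; v ends 5 m/s.
x(15) = 4 + Σ Δx = -52.5 m.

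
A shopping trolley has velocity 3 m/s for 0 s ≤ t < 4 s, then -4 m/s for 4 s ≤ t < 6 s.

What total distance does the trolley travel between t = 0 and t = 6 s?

Total distance travelled is ∫|v| dt — sum the magnitudes of each area piece.
0–4 s: |3| × 4 = 12 m
4–6 s: |-4| × 2 = 8 m
Total distance = 20 m

20 m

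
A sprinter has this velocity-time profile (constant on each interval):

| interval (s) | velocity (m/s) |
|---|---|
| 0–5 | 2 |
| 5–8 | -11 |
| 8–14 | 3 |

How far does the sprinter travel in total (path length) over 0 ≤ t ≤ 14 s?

Total distance travelled is ∫|v| dt — sum the magnitudes of each area piece.
0–5 s: |2| × 5 = 10 m
5–8 s: |-11| × 3 = 33 m
8–14 s: |3| × 6 = 18 m
Total distance = 61 m

61 m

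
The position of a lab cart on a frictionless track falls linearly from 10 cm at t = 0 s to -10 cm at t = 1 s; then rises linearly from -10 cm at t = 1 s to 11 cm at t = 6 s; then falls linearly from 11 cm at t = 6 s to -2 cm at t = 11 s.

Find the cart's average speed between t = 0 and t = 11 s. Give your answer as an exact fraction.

54/11 cm/s

Average speed = (total path length)/(elapsed time); on a piecewise-linear x-t graph the path length is Σ|Δx|.
0–1 s: |Δx| = |-10 − 10| = 20 cm
1–6 s: |Δx| = |11 − -10| = 21 cm
6–11 s: |Δx| = |-2 − 11| = 13 cm
Total path = 54 cm; average speed = 54/11 = 54/11 cm/s.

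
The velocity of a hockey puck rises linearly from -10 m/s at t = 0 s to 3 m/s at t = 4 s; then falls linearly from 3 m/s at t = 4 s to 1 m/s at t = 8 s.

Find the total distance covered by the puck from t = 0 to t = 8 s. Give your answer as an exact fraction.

Distance (not displacement) is the total path length: add the absolute areas under v-t.
0–4 s: v = 0 at t = 40/13 s; triangle areas 200/13 + 18/13 = 218/13 m
4–8 s: |½(3 + 1)(4)| = 8 m
Total distance = 322/13 m

322/13 m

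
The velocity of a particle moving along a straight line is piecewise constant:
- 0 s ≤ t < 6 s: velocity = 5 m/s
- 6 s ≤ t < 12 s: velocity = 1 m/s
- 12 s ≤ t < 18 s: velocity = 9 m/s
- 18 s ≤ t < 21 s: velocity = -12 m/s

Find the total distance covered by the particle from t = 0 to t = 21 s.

126 m

Distance (not displacement) is the total path length: add the absolute areas under v-t.
0–6 s: |5| × 6 = 30 m
6–12 s: |1| × 6 = 6 m
12–18 s: |9| × 6 = 54 m
18–21 s: |-12| × 3 = 36 m
Total distance = 126 m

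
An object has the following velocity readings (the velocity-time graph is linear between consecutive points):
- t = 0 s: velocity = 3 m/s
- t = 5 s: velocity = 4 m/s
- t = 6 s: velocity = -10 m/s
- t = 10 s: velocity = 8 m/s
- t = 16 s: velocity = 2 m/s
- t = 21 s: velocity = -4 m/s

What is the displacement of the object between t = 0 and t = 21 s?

Displacement is the signed area under the v-t curve.
0–5 s: ½(3 + 4)(5) = 17.5 m
5–6 s: ½(4 + -10)(1) = -3 m
6–10 s: ½(-10 + 8)(4) = -4 m
10–16 s: ½(8 + 2)(6) = 30 m
16–21 s: ½(2 + -4)(5) = -5 m
Net displacement = 35.5 m

35.5 m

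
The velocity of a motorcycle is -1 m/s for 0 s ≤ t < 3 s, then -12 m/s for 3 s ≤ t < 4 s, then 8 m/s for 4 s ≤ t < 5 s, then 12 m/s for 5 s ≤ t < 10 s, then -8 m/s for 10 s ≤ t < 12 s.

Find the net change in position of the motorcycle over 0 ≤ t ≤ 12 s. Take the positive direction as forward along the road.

Net displacement equals the area under the velocity-time graph (areas below the axis count negative).
0–3 s: -1 × 3 = -3 m
3–4 s: -12 × 1 = -12 m
4–5 s: 8 × 1 = 8 m
5–10 s: 12 × 5 = 60 m
10–12 s: -8 × 2 = -16 m
Net displacement = 37 m

37 m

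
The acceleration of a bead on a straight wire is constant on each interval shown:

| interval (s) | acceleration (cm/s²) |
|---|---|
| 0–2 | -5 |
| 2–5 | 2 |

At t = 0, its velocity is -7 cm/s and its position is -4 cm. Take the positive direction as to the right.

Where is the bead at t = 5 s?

On each constant-a segment, Δv = aΔt and Δx = v₀Δt + ½aΔt²; chain segment to segment.
0–2 s: v starts -7 cm/s; Δx = -7·2 + ½·-5·2² = -24 cm; v ends -17 cm/s.
2–5 s: v starts -17 cm/s; Δx = -17·3 + ½·2·3² = -42 cm; v ends -11 cm/s.
x(5) = -4 + Σ Δx = -70 cm.

-70 cm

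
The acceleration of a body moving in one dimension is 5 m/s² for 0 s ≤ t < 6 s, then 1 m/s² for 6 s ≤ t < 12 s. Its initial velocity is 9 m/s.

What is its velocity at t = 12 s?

Δv equals the area under the a-t graph; then v = v₀ + Δv.
0–6 s: 5 × 6 = 30 m/s
6–12 s: 1 × 6 = 6 m/s
Δv = 36 m/s, so v(12) = 9 + (36) = 45 m/s.

45 m/s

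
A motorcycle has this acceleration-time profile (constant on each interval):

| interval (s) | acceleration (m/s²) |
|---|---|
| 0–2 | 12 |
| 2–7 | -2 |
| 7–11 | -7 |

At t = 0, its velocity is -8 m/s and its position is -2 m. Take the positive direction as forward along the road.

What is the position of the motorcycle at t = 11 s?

On each constant-a segment, Δv = aΔt and Δx = v₀Δt + ½aΔt²; chain segment to segment.
0–2 s: v starts -8 m/s; Δx = -8·2 + ½·12·2² = 8 m; v ends 16 m/s.
2–7 s: v starts 16 m/s; Δx = 16·5 + ½·-2·5² = 55 m; v ends 6 m/s.
7–11 s: v starts 6 m/s; Δx = 6·4 + ½·-7·4² = -32 m; v ends -22 m/s.
x(11) = -2 + Σ Δx = 29 m.

29 m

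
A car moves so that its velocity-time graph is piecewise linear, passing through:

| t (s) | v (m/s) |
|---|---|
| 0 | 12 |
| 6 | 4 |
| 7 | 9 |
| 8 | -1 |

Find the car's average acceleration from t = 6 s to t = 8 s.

Average acceleration = Δv/Δt = (-1 − 4)/(8 − 6) = -2.5 m/s².

-2.5 m/s²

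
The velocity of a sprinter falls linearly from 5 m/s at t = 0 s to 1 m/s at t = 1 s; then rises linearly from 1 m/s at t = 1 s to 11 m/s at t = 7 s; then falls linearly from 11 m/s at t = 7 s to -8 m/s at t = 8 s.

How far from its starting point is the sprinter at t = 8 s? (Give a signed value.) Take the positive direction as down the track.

40.5 m

Net displacement equals the area under the velocity-time graph (areas below the axis count negative).
0–1 s: ½(5 + 1)(1) = 3 m
1–7 s: ½(1 + 11)(6) = 36 m
7–8 s: ½(11 + -8)(1) = 1.5 m
Net displacement = 40.5 m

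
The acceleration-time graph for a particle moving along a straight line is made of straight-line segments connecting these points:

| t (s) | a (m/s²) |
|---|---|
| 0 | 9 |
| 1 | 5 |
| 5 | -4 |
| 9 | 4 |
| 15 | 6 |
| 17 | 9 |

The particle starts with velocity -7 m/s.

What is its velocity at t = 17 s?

Δv equals the area under the a-t graph; then v = v₀ + Δv.
0–1 s: ½(9 + 5)(1) = 7 m/s
1–5 s: ½(5 + -4)(4) = 2 m/s
5–9 s: ½(-4 + 4)(4) = 0 m/s
9–15 s: ½(4 + 6)(6) = 30 m/s
15–17 s: ½(6 + 9)(2) = 15 m/s
Δv = 54 m/s, so v(17) = -7 + (54) = 47 m/s.

47 m/s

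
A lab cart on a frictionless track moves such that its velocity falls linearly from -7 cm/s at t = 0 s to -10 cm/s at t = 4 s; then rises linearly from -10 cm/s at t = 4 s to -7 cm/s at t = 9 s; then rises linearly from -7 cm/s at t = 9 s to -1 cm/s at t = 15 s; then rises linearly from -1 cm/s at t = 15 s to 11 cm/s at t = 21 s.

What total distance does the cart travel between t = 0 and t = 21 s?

Total distance travelled is ∫|v| dt — sum the magnitudes of each area piece.
0–4 s: |½(-7 + -10)(4)| = 34 cm
4–9 s: |½(-10 + -7)(5)| = 42.5 cm
9–15 s: |½(-7 + -1)(6)| = 24 cm
15–21 s: v = 0 at t = 15.5 s; triangle areas 0.25 + 30.25 = 30.5 cm
Total distance = 131 cm

131 cm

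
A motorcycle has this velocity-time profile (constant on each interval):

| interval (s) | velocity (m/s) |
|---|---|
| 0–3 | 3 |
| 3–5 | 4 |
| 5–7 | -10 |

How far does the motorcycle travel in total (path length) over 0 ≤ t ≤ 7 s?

Total distance travelled is ∫|v| dt — sum the magnitudes of each area piece.
0–3 s: |3| × 3 = 9 m
3–5 s: |4| × 2 = 8 m
5–7 s: |-10| × 2 = 20 m
Total distance = 37 m

37 m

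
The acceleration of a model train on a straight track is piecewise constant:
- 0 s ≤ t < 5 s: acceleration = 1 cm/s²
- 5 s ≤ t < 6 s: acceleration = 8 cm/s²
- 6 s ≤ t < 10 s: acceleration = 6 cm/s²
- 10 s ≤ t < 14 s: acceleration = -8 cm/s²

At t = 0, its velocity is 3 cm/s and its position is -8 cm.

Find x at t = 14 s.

239.5 cm

On each constant-a segment, Δv = aΔt and Δx = v₀Δt + ½aΔt²; chain segment to segment.
0–5 s: v starts 3 cm/s; Δx = 3·5 + ½·1·5² = 27.5 cm; v ends 8 cm/s.
5–6 s: v starts 8 cm/s; Δx = 8·1 + ½·8·1² = 12 cm; v ends 16 cm/s.
6–10 s: v starts 16 cm/s; Δx = 16·4 + ½·6·4² = 112 cm; v ends 40 cm/s.
10–14 s: v starts 40 cm/s; Δx = 40·4 + ½·-8·4² = 96 cm; v ends 8 cm/s.
x(14) = -8 + Σ Δx = 239.5 cm.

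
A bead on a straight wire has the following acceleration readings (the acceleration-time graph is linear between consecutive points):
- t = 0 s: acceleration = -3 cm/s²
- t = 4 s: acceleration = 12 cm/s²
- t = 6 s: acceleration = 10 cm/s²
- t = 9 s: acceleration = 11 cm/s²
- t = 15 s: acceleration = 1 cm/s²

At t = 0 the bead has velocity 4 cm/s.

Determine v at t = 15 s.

Δv equals the area under the a-t graph; then v = v₀ + Δv.
0–4 s: ½(-3 + 12)(4) = 18 cm/s
4–6 s: ½(12 + 10)(2) = 22 cm/s
6–9 s: ½(10 + 11)(3) = 31.5 cm/s
9–15 s: ½(11 + 1)(6) = 36 cm/s
Δv = 107.5 cm/s, so v(15) = 4 + (107.5) = 111.5 cm/s.

111.5 cm/s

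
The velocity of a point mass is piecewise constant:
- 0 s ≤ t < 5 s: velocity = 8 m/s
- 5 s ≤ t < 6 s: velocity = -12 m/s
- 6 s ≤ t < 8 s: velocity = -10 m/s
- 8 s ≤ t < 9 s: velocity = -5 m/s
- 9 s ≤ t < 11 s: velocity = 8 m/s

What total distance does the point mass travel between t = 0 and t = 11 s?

Distance (not displacement) is the total path length: add the absolute areas under v-t.
0–5 s: |8| × 5 = 40 m
5–6 s: |-12| × 1 = 12 m
6–8 s: |-10| × 2 = 20 m
8–9 s: |-5| × 1 = 5 m
9–11 s: |8| × 2 = 16 m
Total distance = 93 m

93 m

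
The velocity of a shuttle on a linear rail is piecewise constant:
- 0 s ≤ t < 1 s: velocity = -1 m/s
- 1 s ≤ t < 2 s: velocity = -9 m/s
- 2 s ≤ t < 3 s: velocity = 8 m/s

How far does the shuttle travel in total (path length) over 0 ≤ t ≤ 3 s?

Total distance travelled is ∫|v| dt — sum the magnitudes of each area piece.
0–1 s: |-1| × 1 = 1 m
1–2 s: |-9| × 1 = 9 m
2–3 s: |8| × 1 = 8 m
Total distance = 18 m

18 m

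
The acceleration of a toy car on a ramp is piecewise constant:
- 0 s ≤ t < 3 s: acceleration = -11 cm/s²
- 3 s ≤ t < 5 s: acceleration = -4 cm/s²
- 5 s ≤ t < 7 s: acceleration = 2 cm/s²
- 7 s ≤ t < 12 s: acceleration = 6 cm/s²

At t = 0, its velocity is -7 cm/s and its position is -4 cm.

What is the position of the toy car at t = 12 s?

-399.5 cm

On each constant-a segment, Δv = aΔt and Δx = v₀Δt + ½aΔt²; chain segment to segment.
0–3 s: v starts -7 cm/s; Δx = -7·3 + ½·-11·3² = -70.5 cm; v ends -40 cm/s.
3–5 s: v starts -40 cm/s; Δx = -40·2 + ½·-4·2² = -88 cm; v ends -48 cm/s.
5–7 s: v starts -48 cm/s; Δx = -48·2 + ½·2·2² = -92 cm; v ends -44 cm/s.
7–12 s: v starts -44 cm/s; Δx = -44·5 + ½·6·5² = -145 cm; v ends -14 cm/s.
x(12) = -4 + Σ Δx = -399.5 cm.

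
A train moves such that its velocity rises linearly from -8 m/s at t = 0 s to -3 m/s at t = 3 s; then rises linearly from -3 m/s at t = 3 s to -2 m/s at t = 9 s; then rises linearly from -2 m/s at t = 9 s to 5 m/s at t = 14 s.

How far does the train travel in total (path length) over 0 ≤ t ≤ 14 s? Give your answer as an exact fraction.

Distance (not displacement) is the total path length: add the absolute areas under v-t.
0–3 s: |½(-8 + -3)(3)| = 16.5 m
3–9 s: |½(-3 + -2)(6)| = 15 m
9–14 s: v = 0 at t = 73/7 s; triangle areas 10/7 + 125/14 = 145/14 m
Total distance = 293/7 m

293/7 m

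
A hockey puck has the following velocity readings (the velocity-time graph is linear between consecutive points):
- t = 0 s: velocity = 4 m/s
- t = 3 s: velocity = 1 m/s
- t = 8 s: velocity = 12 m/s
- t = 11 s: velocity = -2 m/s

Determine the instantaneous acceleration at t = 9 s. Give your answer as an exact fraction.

Acceleration is the slope of the v-t graph on 8–11 s: (-2 − 12)/(11 − 8) = -14/3 m/s².

-14/3 m/s²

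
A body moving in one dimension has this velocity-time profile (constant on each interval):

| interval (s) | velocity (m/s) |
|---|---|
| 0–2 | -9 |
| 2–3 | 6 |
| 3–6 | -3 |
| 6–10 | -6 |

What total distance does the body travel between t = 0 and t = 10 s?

Total distance travelled is ∫|v| dt — sum the magnitudes of each area piece.
0–2 s: |-9| × 2 = 18 m
2–3 s: |6| × 1 = 6 m
3–6 s: |-3| × 3 = 9 m
6–10 s: |-6| × 4 = 24 m
Total distance = 57 m

57 m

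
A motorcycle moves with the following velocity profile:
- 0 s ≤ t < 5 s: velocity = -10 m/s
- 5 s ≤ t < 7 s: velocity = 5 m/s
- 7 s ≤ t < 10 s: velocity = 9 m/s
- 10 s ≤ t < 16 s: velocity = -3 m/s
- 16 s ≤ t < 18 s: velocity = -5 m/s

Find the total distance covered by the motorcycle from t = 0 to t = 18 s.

Distance (not displacement) is the total path length: add the absolute areas under v-t.
0–5 s: |-10| × 5 = 50 m
5–7 s: |5| × 2 = 10 m
7–10 s: |9| × 3 = 27 m
10–16 s: |-3| × 6 = 18 m
16–18 s: |-5| × 2 = 10 m
Total distance = 115 m

115 m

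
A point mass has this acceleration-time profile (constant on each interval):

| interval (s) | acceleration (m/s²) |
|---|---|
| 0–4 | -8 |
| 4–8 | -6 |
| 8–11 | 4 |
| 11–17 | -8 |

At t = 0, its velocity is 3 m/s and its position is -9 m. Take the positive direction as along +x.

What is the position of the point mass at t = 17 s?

-756 m

On each constant-a segment, Δv = aΔt and Δx = v₀Δt + ½aΔt²; chain segment to segment.
0–4 s: v starts 3 m/s; Δx = 3·4 + ½·-8·4² = -52 m; v ends -29 m/s.
4–8 s: v starts -29 m/s; Δx = -29·4 + ½·-6·4² = -164 m; v ends -53 m/s.
8–11 s: v starts -53 m/s; Δx = -53·3 + ½·4·3² = -141 m; v ends -41 m/s.
11–17 s: v starts -41 m/s; Δx = -41·6 + ½·-8·6² = -390 m; v ends -89 m/s.
x(17) = -9 + Σ Δx = -756 m.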